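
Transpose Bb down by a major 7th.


Reasoning:
major 7th: 7 letter names, 11 semitones
Letter: B - 6 → C
Pitch: Bb - 11 semitones, spelled as a C → Cb
= Cb


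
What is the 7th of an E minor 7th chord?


Solution.
Minor 7th chord = root + minor 3rd + perfect 5th + minor 7th
Seventh chords stack in thirds, so the letter names are E-G-B-D
Root: E
Minor 3rd above E: G
Perfect 5th above E: B
Minor 7th above E: D
The 7th = D


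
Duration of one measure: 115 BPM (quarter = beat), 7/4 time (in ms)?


Solution.
Quarter-note beat duration = 60000 / 115 ms
Beats per measure (7/4) = 7
One measure = 7 × 60000 / 115 = 420000 / 115 ms
= 3652.2 ms


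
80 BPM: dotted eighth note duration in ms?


Step by step:
One quarter-note beat = 60000 / BPM = 60000 / 80 ms
Dotted eighth note = 3/4 × quarter note
Duration = 3/4 × 60000 / 80 = 45000 / 80
= 562.5 ms


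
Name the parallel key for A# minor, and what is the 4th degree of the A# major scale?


Parallel keys share the same tonic but differ in mode
A# minor → parallel is A# major
A# major scale: A# B# C## D# E# F## G##
= A# major; 4th degree = D#


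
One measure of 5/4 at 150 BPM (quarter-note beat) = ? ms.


Quarter-note beat duration = 60000 / 150 ms
Beats per measure (5/4) = 5
One measure = 5 × 60000 / 150 = 300000 / 150 ms
= 2000.0 ms


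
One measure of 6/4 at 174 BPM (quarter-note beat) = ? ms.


Quarter-note beat duration = 60000 / 174 ms
Beats per measure (6/4) = 6
One measure = 6 × 60000 / 174 = 360000 / 174 ms
= 2069.0 ms


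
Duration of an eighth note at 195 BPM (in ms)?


Step by step:
One quarter-note beat = 60000 / BPM = 60000 / 195 ms
Eighth note = 1/2 × quarter note
Duration = 1/2 × 60000 / 195 = 30000 / 195
= 153.8 ms


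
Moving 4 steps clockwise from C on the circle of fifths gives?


Each clockwise step on the circle of fifths moves up a perfect 5th
From C: C → G → D → A → E
= E


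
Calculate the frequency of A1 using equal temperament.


Reasoning:
f = 440 × 2^(n/12) where n = semitones from A4
A1: -36 semitones from A4
f = 440 × 2^(-36/12)
f = 55.00 Hz


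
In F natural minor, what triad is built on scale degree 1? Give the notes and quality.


Working:
F natural minor scale: F G Ab Bb C Db Eb
Diatonic triad on degree 1 stacks scale notes 1, 3, 5: F Ab C
F→Ab = 3 semitones; F→C = 7 semitones → minor triad
= F Ab C (minor)


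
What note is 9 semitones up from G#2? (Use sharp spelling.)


Working:
G#2: chromatic position 8 in octave 2 → absolute = 2×12 + 8 = 32
Transpose up 9: 32 + 9 = 41
41 = 3×12 + 5 → F in octave 3
Result = F3


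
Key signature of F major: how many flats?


Step by step:
Flat major keys: C(0), F(1), Bb(2), Eb(3), Ab(4), Db(5), Gb(6), Cb(7)
F major has 1 flat
Order of flats: Bb Eb Ab Db Gb Cb Fb → first 1: Bb
= 1 flat


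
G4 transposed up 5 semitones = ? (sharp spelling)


Working:
G4: chromatic position 7 in octave 4 → absolute = 4×12 + 7 = 55
Transpose up 5: 55 + 5 = 60
60 = 5×12 + 0 → C in octave 5
Result = C5


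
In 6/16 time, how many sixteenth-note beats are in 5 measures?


Let's work it out.
Time signature 6/16: the bottom number 16 means the sixteenth note gets one count
The top number 6 means 6 sixteenth-note beats per measure
Total = 6 × 5 measures
= 30 sixteenth-note beats


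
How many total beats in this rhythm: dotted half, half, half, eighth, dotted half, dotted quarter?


Reasoning:
Beat values:
  dotted half = 3 beats
  half = 2 beats
  half = 2 beats
  eighth = 0.5 beats
  dotted half = 3 beats
  dotted quarter = 1.5 beats
Sum = 3 + 2 + 2 + 0.5 + 3 + 1.5
= 12 beats


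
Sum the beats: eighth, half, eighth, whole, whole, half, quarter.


Step by step:
Beat values:
  eighth = 0.5 beats
  half = 2 beats
  eighth = 0.5 beats
  whole = 4 beats
  whole = 4 beats
  half = 2 beats
  quarter = 1 beat
Sum = 0.5 + 2 + 0.5 + 4 + 4 + 2 + 1
= 14 beats


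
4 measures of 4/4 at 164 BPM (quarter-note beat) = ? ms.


Let's work it out.
Quarter-note beat duration = 60000 / 164 ms
Beats per measure (4/4) = 4
One measure = 4 × 60000 / 164 = 240000 / 164 ms
4 measures = 4 × 240000 / 164 = 960000 / 164
= 5853.7 ms


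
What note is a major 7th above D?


Solution.
A 7th spans 7 letter names, so from D we land on C
A major 7th = 11 semitones above D
Spell C at that pitch: C#
= C#


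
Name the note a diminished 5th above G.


A 5th spans 5 letter names, so from G we land on D
A diminished 5th = 6 semitones above G
Spell D at that pitch: Db
= Db


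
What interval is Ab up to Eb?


Step by step:
Letter names: A → E spans 5 letter names → a 5th
Semitones: Ab → Eb = 7 half-steps
A 5th of 7 semitones is a perfect 5th
= perfect 5th


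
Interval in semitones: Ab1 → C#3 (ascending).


Let's work it out.
Absolute semitone position = octave×12 + chromatic position
Ab1: 1×12 + 8 = 20
C#3: 3×12 + 1 = 37
Difference = 37 - 20 = 17
= 17 semitones


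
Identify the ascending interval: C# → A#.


Reasoning:
Letter names: C → A spans 6 letter names → a 6th
Semitones: C# → A# = 9 half-steps
A 6th of 9 semitones is a major 6th
= major 6th


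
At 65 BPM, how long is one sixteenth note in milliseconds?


Working:
One quarter-note beat = 60000 / BPM = 60000 / 65 ms
Sixteenth note = 1/4 × quarter note
Duration = 1/4 × 60000 / 65 = 15000 / 65
= 230.8 ms


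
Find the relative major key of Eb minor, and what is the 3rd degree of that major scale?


Reasoning:
The relative major shares the key signature and is a minor 3rd above the minor tonic
A minor 3rd above Eb is Gb
→ relative major of Eb minor is Gb major
Gb major scale: Gb Ab Bb Cb Db Eb F
= Gb major; 3rd degree = Bb


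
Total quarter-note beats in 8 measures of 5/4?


Time signature 5/4: the bottom number 4 means the quarter note gets one count
The top number 5 means 5 quarter-note beats per measure
Total = 5 × 8 measures
= 40 quarter-note beats


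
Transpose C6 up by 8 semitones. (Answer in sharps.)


C6: chromatic position 0 in octave 6 → absolute = 6×12 + 0 = 72
Transpose up 8: 72 + 8 = 80
80 = 6×12 + 8 → G# in octave 6
Result = G#6


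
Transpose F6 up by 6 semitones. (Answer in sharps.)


Step by step:
F6: chromatic position 5 in octave 6 → absolute = 6×12 + 5 = 77
Transpose up 6: 77 + 6 = 83
83 = 6×12 + 11 → B in octave 6
Result = B6


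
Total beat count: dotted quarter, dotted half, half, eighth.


Let's work it out.
Beat values:
  dotted quarter = 1.5 beats
  dotted half = 3 beats
  half = 2 beats
  eighth = 0.5 beats
Sum = 1.5 + 3 + 2 + 0.5
= 7 beats


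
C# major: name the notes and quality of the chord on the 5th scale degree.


C# major scale: C# D# E# F# G# A# B#
Diatonic triad on degree 5 stacks scale notes 5, 7, 2: G# B# D#
G#→B# = 4 semitones; G#→D# = 7 semitones → major triad
= G# B# D# (major)


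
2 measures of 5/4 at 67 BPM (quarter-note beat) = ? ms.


Quarter-note beat duration = 60000 / 67 ms
Beats per measure (5/4) = 5
One measure = 5 × 60000 / 67 = 300000 / 67 ms
2 measures = 2 × 300000 / 67 = 600000 / 67
= 8955.2 ms


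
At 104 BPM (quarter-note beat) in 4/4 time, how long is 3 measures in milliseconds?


Quarter-note beat duration = 60000 / 104 ms
Beats per measure (4/4) = 4
One measure = 4 × 60000 / 104 = 240000 / 104 ms
3 measures = 3 × 240000 / 104 = 720000 / 104
= 6923.1 ms


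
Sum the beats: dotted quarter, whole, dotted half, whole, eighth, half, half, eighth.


Beat values:
  dotted quarter = 1.5 beats
  whole = 4 beats
  dotted half = 3 beats
  whole = 4 beats
  eighth = 0.5 beats
  half = 2 beats
  half = 2 beats
  eighth = 0.5 beats
Sum = 1.5 + 4 + 3 + 4 + 0.5 + 2 + 2 + 0.5
= 17.5 beats


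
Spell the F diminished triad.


Diminished triad = root + minor 3rd (3 semitones) + diminished 5th (6 semitones)
A triad on F stacks thirds, so the chord tones use letter names F-A-C
Root: F
Minor 3rd above F: Ab
Diminished 5th above F: Cb
Chord = F Ab Cb


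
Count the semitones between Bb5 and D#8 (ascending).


Absolute semitone position = octave×12 + chromatic position
Bb5: 5×12 + 10 = 70
D#8: 8×12 + 3 = 99
Difference = 99 - 70 = 29
= 29 semitones


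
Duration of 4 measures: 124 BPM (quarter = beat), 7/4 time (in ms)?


Step by step:
Quarter-note beat duration = 60000 / 124 ms
Beats per measure (7/4) = 7
One measure = 7 × 60000 / 124 = 420000 / 124 ms
4 measures = 4 × 420000 / 124 = 1680000 / 124
= 13548.4 ms


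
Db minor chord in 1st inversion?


Solution.
Root position: Db Fb Ab
1st inversion: move root up an octave
Bass note: Fb
Notes (bottom to top) = Fb Ab Db


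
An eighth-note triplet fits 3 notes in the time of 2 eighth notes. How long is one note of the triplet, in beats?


Step by step:
Triplet: 3 notes occupy the space of 2 eighth notes
Space = 2 × 1/2 = 1 beat
Each triplet note = 1 / 3 = 1/3 beats
= 1/3 beats


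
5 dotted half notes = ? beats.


Step by step:
Base half note = 2 beats
Dot 1 adds half the previous value: +1
One dotted half = 2 + 1 = 3
5 of them = 5 × 3 = 15
= 15 beats


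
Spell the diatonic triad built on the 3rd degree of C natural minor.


Solution.
C natural minor scale: C D Eb F G Ab Bb
Diatonic triad on degree 3 stacks scale notes 3, 5, 7: Eb G Bb
Eb→G = 4 semitones; Eb→Bb = 7 semitones → major triad
= Eb G Bb (major)


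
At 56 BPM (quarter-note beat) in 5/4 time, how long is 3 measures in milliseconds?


Working:
Quarter-note beat duration = 60000 / 56 ms
Beats per measure (5/4) = 5
One measure = 5 × 60000 / 56 = 300000 / 56 ms
3 measures = 3 × 300000 / 56 = 900000 / 56
= 16071.4 ms


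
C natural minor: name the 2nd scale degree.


Natural minor scale pattern: W-H-W-W-H-W-W (2-1-2-2-1-2-2 semitones)
Starting from C:
  C + 2 semitones → D
  D + 1 semitone → Eb
  Eb + 2 semitones → F
  F + 2 semitones → G
  G + 1 semitone → Ab
  Ab + 2 semitones → Bb
  Bb + 2 semitones → C
Scale: C D Eb F G Ab Bb
Degree 2 = D


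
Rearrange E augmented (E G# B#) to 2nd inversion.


Step by step:
Root position: E G# B#
2nd inversion: move root and 3rd up an octave
Bass note: B#
Notes (bottom to top) = B# E G#


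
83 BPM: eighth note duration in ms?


Solution.
One quarter-note beat = 60000 / BPM = 60000 / 83 ms
Eighth note = 1/2 × quarter note
Duration = 1/2 × 60000 / 83 = 30000 / 83
= 361.4 ms


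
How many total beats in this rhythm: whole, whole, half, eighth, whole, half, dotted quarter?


Beat values:
  whole = 4 beats
  whole = 4 beats
  half = 2 beats
  eighth = 0.5 beats
  whole = 4 beats
  half = 2 beats
  dotted quarter = 1.5 beats
Sum = 4 + 4 + 2 + 0.5 + 4 + 2 + 1.5
= 18 beats


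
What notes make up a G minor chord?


Minor triad = root + minor 3rd (3 semitones) + perfect 5th (7 semitones)
A triad on G stacks thirds, so the chord tones use letter names G-B-D
Root: G
Minor 3rd above G: Bb
Perfect 5th above G: D
Chord = G Bb D


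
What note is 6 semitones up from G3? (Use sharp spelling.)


Solution.
G3: chromatic position 7 in octave 3 → absolute = 3×12 + 7 = 43
Transpose up 6: 43 + 6 = 49
49 = 4×12 + 1 → C# in octave 4
Result = C#4


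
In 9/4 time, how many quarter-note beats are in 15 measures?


Reasoning:
Time signature 9/4: the bottom number 4 means the quarter note gets one count
The top number 9 means 9 quarter-note beats per measure
Total = 9 × 15 measures
= 135 quarter-note beats


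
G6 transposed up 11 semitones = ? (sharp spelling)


G6: chromatic position 7 in octave 6 → absolute = 6×12 + 7 = 79
Transpose up 11: 79 + 11 = 90
90 = 7×12 + 6 → F# in octave 7
Result = F#7


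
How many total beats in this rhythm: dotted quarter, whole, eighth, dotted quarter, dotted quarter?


Beat values:
  dotted quarter = 1.5 beats
  whole = 4 beats
  eighth = 0.5 beats
  dotted quarter = 1.5 beats
  dotted quarter = 1.5 beats
Sum = 1.5 + 4 + 0.5 + 1.5 + 1.5
= 9 beats


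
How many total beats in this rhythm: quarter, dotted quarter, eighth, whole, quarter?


Reasoning:
Beat values:
  quarter = 1 beat
  dotted quarter = 1.5 beats
  eighth = 0.5 beats
  whole = 4 beats
  quarter = 1 beat
Sum = 1 + 1.5 + 0.5 + 4 + 1
= 8 beats


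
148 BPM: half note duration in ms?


One quarter-note beat = 60000 / BPM = 60000 / 148 ms
Half note = 2 × quarter note
Duration = 2 × 60000 / 148 = 120000 / 148
= 810.8 ms


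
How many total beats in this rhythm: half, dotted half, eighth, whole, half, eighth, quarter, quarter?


Solution.
Beat values:
  half = 2 beats
  dotted half = 3 beats
  eighth = 0.5 beats
  whole = 4 beats
  half = 2 beats
  eighth = 0.5 beats
  quarter = 1 beat
  quarter = 1 beat
Sum = 2 + 3 + 0.5 + 4 + 2 + 0.5 + 1 + 1
= 14 beats


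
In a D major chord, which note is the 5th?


Let's work it out.
Major triad = root + major 3rd (4 semitones) + perfect 5th (7 semitones)
A triad on D stacks thirds, so the chord tones use letter names D-F-A
Root: D
Major 3rd above D: F#
Perfect 5th above D: A
The 5th = A


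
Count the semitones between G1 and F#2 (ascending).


Absolute semitone position = octave×12 + chromatic position
G1: 1×12 + 7 = 19
F#2: 2×12 + 6 = 30
Difference = 30 - 19 = 11
= 11 semitones


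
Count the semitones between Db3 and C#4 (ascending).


Reasoning:
Absolute semitone position = octave×12 + chromatic position
Db3: 3×12 + 1 = 37
C#4: 4×12 + 1 = 49
Difference = 49 - 37 = 12
= 12 semitones


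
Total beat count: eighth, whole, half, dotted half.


Beat values:
  eighth = 0.5 beats
  whole = 4 beats
  half = 2 beats
  dotted half = 3 beats
Sum = 0.5 + 4 + 2 + 3
= 9.5 beats


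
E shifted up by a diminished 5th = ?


diminished 5th: 5 letter names, 6 semitones
Letter: E + 4 → B
Pitch: E + 6 semitones, spelled as a B → Bb
= Bb


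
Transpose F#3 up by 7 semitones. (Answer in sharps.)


Working:
F#3: chromatic position 6 in octave 3 → absolute = 3×12 + 6 = 42
Transpose up 7: 42 + 7 = 49
49 = 4×12 + 1 → C# in octave 4
Result = C#4


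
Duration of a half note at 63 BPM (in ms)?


One quarter-note beat = 60000 / BPM = 60000 / 63 ms
Half note = 2 × quarter note
Duration = 2 × 60000 / 63 = 120000 / 63
= 1904.8 ms


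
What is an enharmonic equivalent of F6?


Let's work it out.
Enharmonic notes sound the same pitch but are spelled with different letter names
F and E# name the same pitch class
= E#6


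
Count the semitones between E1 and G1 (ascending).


Let's work it out.
Absolute semitone position = octave×12 + chromatic position
E1: 1×12 + 4 = 16
G1: 1×12 + 7 = 19
Difference = 19 - 16 = 3
= 3 semitones


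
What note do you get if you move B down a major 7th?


Reasoning:
major 7th: 7 letter names, 11 semitones
Letter: B - 6 → C
Pitch: B - 11 semitones, spelled as a C → C
= C


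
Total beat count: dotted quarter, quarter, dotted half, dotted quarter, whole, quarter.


Reasoning:
Beat values:
  dotted quarter = 1.5 beats
  quarter = 1 beat
  dotted half = 3 beats
  dotted quarter = 1.5 beats
  whole = 4 beats
  quarter = 1 beat
Sum = 1.5 + 1 + 3 + 1.5 + 4 + 1
= 12 beats


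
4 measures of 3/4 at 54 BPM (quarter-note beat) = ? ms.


Reasoning:
Quarter-note beat duration = 60000 / 54 ms
Beats per measure (3/4) = 3
One measure = 3 × 60000 / 54 = 180000 / 54 ms
4 measures = 4 × 180000 / 54 = 720000 / 54
= 13333.3 ms


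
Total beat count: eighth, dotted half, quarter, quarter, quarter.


Step by step:
Beat values:
  eighth = 0.5 beats
  dotted half = 3 beats
  quarter = 1 beat
  quarter = 1 beat
  quarter = 1 beat
Sum = 0.5 + 3 + 1 + 1 + 1
= 6.5 beats


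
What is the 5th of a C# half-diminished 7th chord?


Reasoning:
Half-diminished 7th chord = root + minor 3rd + diminished 5th + minor 7th
Seventh chords stack in thirds, so the letter names are C-E-G-B
Root: C#
Minor 3rd above C#: E
Diminished 5th above C#: G
Minor 7th above C#: B
The 5th = G


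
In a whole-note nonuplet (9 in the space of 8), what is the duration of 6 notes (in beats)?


Nonuplet: 9 notes occupy the space of 8 whole notes
Space = 8 × 4 = 32 beats
Each nonuplet note = 32 / 9 = 32/9 beats
6 notes = 6 × 32/9 = 64/3
= 64/3 beats


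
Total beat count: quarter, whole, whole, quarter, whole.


Working:
Beat values:
  quarter = 1 beat
  whole = 4 beats
  whole = 4 beats
  quarter = 1 beat
  whole = 4 beats
Sum = 1 + 4 + 4 + 1 + 4
= 14 beats


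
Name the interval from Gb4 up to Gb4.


Letter names: G → G spans 1 letter name → a unison
Semitones: Gb4 → Gb4 = 0 half-steps
A unison of 0 semitones is a perfect unison
= perfect unison


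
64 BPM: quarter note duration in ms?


One quarter-note beat = 60000 / BPM = 60000 / 64 ms
Duration = 60000 / 64
= 937.5 ms


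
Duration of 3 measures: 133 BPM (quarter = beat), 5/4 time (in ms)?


Step by step:
Quarter-note beat duration = 60000 / 133 ms
Beats per measure (5/4) = 5
One measure = 5 × 60000 / 133 = 300000 / 133 ms
3 measures = 3 × 300000 / 133 = 900000 / 133
= 6766.9 ms


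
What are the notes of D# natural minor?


Solution.
Natural minor scale pattern: W-H-W-W-H-W-W (2-1-2-2-1-2-2 semitones)
Starting from D#:
  D# + 2 semitones → E#
  E# + 1 semitone → F#
  F# + 2 semitones → G#
  G# + 2 semitones → A#
  A# + 1 semitone → B
  B + 2 semitones → C#
  C# + 2 semitones → D#
Scale = D# E# F# G# A# B C#


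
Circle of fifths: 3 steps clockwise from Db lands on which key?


Let's work it out.
Each clockwise step on the circle of fifths moves up a perfect 5th
From Db: Db → Ab → Eb → Bb
= Bb


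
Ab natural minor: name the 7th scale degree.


Natural minor scale pattern: W-H-W-W-H-W-W (2-1-2-2-1-2-2 semitones)
Starting from Ab:
  Ab + 2 semitones → Bb
  Bb + 1 semitone → Cb
  Cb + 2 semitones → Db
  Db + 2 semitones → Eb
  Eb + 1 semitone → Fb
  Fb + 2 semitones → Gb
  Gb + 2 semitones → Ab
Scale: Ab Bb Cb Db Eb Fb Gb
Degree 7 = Gb


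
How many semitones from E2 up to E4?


Solution.
Absolute semitone position = octave×12 + chromatic position
E2: 2×12 + 4 = 28
E4: 4×12 + 4 = 52
Difference = 52 - 28 = 24
= 24 semitones


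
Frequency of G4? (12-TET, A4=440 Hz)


f = 440 × 2^(n/12) where n = semitones from A4
G4: -2 semitones from A4
f = 440 × 2^(-2/12)
f = 392.00 Hz


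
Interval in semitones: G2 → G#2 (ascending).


Reasoning:
Absolute semitone position = octave×12 + chromatic position
G2: 2×12 + 7 = 31
G#2: 2×12 + 8 = 32
Difference = 32 - 31 = 1
= 1 semitone


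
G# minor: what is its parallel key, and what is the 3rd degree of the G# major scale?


Parallel keys share the same tonic but differ in mode
G# minor → parallel is G# major
G# major scale: G# A# B# C# D# E# F##
= G# major; 3rd degree = B#


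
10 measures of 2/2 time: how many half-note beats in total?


Step by step:
Time signature 2/2: the bottom number 2 means the half note gets one count
The top number 2 means 2 half-note beats per measure
Total = 2 × 10 measures
= 20 half-note beats


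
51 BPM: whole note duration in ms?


One quarter-note beat = 60000 / BPM = 60000 / 51 ms
Whole note = 4 × quarter note
Duration = 4 × 60000 / 51 = 240000 / 51
= 4705.9 ms


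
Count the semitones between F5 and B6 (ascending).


Absolute semitone position = octave×12 + chromatic position
F5: 5×12 + 5 = 65
B6: 6×12 + 11 = 83
Difference = 83 - 65 = 18
= 18 semitones


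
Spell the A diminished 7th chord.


Solution.
Diminished 7th chord = root + minor 3rd + diminished 5th + diminished 7th
Seventh chords stack in thirds, so the letter names are A-C-E-G
Root: A
Minor 3rd above A: C
Diminished 5th above A: Eb
Diminished 7th above A: Gb
Chord = A C Eb Gb


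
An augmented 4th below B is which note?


Reasoning:
A 4th spans 4 letter names, so from B we land on F
An augmented 4th = 6 semitones below B
Spell F at that pitch: F
= F


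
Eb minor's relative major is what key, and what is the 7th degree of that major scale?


The relative major shares the key signature and is a minor 3rd above the minor tonic
A minor 3rd above Eb is Gb
→ relative major of Eb minor is Gb major
Gb major scale: Gb Ab Bb Cb Db Eb F
= Gb major; 7th degree = F


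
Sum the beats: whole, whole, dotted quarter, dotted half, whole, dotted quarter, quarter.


Beat values:
  whole = 4 beats
  whole = 4 beats
  dotted quarter = 1.5 beats
  dotted half = 3 beats
  whole = 4 beats
  dotted quarter = 1.5 beats
  quarter = 1 beat
Sum = 4 + 4 + 1.5 + 3 + 4 + 1.5 + 1
= 19 beats


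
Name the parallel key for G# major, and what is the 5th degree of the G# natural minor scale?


Parallel keys share the same tonic but differ in mode
G# major → parallel is G# minor
G# natural minor scale: G# A# B C# D# E F#
= G# minor; 5th degree = D#


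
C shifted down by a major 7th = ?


major 7th: 7 letter names, 11 semitones
Letter: C - 6 → D
Pitch: C - 11 semitones, spelled as a D → Db
= Db


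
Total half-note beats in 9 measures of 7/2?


Solution.
Time signature 7/2: the bottom number 2 means the half note gets one count
The top number 7 means 7 half-note beats per measure
Total = 7 × 9 measures
= 63 half-note beats


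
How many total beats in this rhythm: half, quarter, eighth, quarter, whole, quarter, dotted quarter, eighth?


Beat values:
  half = 2 beats
  quarter = 1 beat
  eighth = 0.5 beats
  quarter = 1 beat
  whole = 4 beats
  quarter = 1 beat
  dotted quarter = 1.5 beats
  eighth = 0.5 beats
Sum = 2 + 1 + 0.5 + 1 + 4 + 1 + 1.5 + 0.5
= 11.5 beats


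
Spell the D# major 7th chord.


Let's work it out.
Major 7th chord = root + major 3rd + perfect 5th + major 7th
Seventh chords stack in thirds, so the letter names are D-F-A-C
Root: D#
Major 3rd above D#: F##
Perfect 5th above D#: A#
Major 7th above D#: C##
Chord = D# F## A# C##


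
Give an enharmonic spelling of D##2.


Let's work it out.
Enharmonic notes sound the same pitch but are spelled with different letter names
D## and E name the same pitch class
= E2


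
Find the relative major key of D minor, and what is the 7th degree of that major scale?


The relative major shares the key signature and is a minor 3rd above the minor tonic
A minor 3rd above D is F
→ relative major of D minor is F major
F major scale: F G A Bb C D E
= F major; 7th degree = E


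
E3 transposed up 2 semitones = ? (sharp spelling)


Step by step:
E3: chromatic position 4 in octave 3 → absolute = 3×12 + 4 = 40
Transpose up 2: 40 + 2 = 42
42 = 3×12 + 6 → F# in octave 3
Result = F#3


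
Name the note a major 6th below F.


Let's work it out.
A 6th spans 6 letter names, so from F we land on A
A major 6th = 9 semitones below F
Spell A at that pitch: Ab
= Ab


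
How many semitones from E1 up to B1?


Reasoning:
Absolute semitone position = octave×12 + chromatic position
E1: 1×12 + 4 = 16
B1: 1×12 + 11 = 23
Difference = 23 - 16 = 7
= 7 semitones


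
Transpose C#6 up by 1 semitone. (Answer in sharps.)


Step by step:
C#6: chromatic position 1 in octave 6 → absolute = 6×12 + 1 = 73
Transpose up 1: 73 + 1 = 74
74 = 6×12 + 2 → D in octave 6
Result = D6


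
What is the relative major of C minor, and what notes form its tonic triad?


Reasoning:
The relative major shares the key signature and is a minor 3rd above the minor tonic
A minor 3rd above C is Eb
→ relative major of C minor is Eb major
Tonic triad of Eb major = root + major 3rd + perfect 5th = Eb G Bb
= Eb major; triad = Eb G Bb


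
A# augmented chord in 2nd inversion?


Step by step:
Root position: A# C## E##
2nd inversion: move root and 3rd up an octave
Bass note: E##
Notes (bottom to top) = E## A# C##


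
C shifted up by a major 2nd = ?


Let's work it out.
major 2nd: 2 letter names, 2 semitones
Letter: C + 1 → D
Pitch: C + 2 semitones, spelled as a D → D
= D


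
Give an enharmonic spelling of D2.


Reasoning:
Enharmonic notes sound the same pitch but are spelled with different letter names
D and C## name the same pitch class
= C##2


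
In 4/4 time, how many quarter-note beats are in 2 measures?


Time signature 4/4: the bottom number 4 means the quarter note gets one count
The top number 4 means 4 quarter-note beats per measure
Total = 4 × 2 measures
= 8 quarter-note beats


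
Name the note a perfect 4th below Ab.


A 4th spans 4 letter names, so from A we land on E
A perfect 4th = 5 semitones below Ab
Spell E at that pitch: Eb
= Eb


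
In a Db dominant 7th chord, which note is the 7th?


Step by step:
Dominant 7th chord = root + major 3rd + perfect 5th + minor 7th
Seventh chords stack in thirds, so the letter names are D-F-A-C
Root: Db
Major 3rd above Db: F
Perfect 5th above Db: Ab
Minor 7th above Db: Cb
The 7th = Cb


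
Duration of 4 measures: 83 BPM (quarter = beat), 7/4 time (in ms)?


Working:
Quarter-note beat duration = 60000 / 83 ms
Beats per measure (7/4) = 7
One measure = 7 × 60000 / 83 = 420000 / 83 ms
4 measures = 4 × 420000 / 83 = 1680000 / 83
= 20241.0 ms


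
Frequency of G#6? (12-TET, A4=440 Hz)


Solution.
f = 440 × 2^(n/12) where n = semitones from A4
G#6: 23 semitones from A4
f = 440 × 2^(23/12)
f = 1661.22 Hz


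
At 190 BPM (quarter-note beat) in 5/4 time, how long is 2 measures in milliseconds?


Quarter-note beat duration = 60000 / 190 ms
Beats per measure (5/4) = 5
One measure = 5 × 60000 / 190 = 300000 / 190 ms
2 measures = 2 × 300000 / 190 = 600000 / 190
= 3157.9 ms


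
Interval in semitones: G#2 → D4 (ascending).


Let's work it out.
Absolute semitone position = octave×12 + chromatic position
G#2: 2×12 + 8 = 32
D4: 4×12 + 2 = 50
Difference = 50 - 32 = 18
= 18 semitones


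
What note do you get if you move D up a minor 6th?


minor 6th: 6 letter names, 8 semitones
Letter: D + 5 → B
Pitch: D + 8 semitones, spelled as a B → Bb
= Bb


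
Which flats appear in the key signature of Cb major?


Working:
Flat major keys: C(0), F(1), Bb(2), Eb(3), Ab(4), Db(5), Gb(6), Cb(7)
Cb major has 7 flats
Order of flats: Bb Eb Ab Db Gb Cb Fb → first 7: Bb, Eb, Ab, Db, Gb, Cb, Fb
= Bb, Eb, Ab, Db, Gb, Cb, Fb


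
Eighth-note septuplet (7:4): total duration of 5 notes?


Solution.
Septuplet: 7 notes occupy the space of 4 eighth notes
Space = 4 × 1/2 = 2 beats
Each septuplet note = 2 / 7 = 2/7 beats
5 notes = 5 × 2/7 = 10/7
= 10/7 beats


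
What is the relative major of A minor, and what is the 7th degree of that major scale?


Reasoning:
The relative major shares the key signature and is a minor 3rd above the minor tonic
A minor 3rd above A is C
→ relative major of A minor is C major
C major scale: C D E F G A B
= C major; 7th degree = B


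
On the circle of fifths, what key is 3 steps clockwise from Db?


Working:
Each clockwise step on the circle of fifths moves up a perfect 5th
From Db: Db → Ab → Eb → Bb
= Bb


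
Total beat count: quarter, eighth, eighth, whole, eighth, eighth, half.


Beat values:
  quarter = 1 beat
  eighth = 0.5 beats
  eighth = 0.5 beats
  whole = 4 beats
  eighth = 0.5 beats
  eighth = 0.5 beats
  half = 2 beats
Sum = 1 + 0.5 + 0.5 + 4 + 0.5 + 0.5 + 2
= 9 beats


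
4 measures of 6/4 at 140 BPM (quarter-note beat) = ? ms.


Quarter-note beat duration = 60000 / 140 ms
Beats per measure (6/4) = 6
One measure = 6 × 60000 / 140 = 360000 / 140 ms
4 measures = 4 × 360000 / 140 = 1440000 / 140
= 10285.7 ms


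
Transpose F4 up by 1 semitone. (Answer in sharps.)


Reasoning:
F4: chromatic position 5 in octave 4 → absolute = 4×12 + 5 = 53
Transpose up 1: 53 + 1 = 54
54 = 4×12 + 6 → F# in octave 4
Result = F#4


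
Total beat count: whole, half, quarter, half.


Solution.
Beat values:
  whole = 4 beats
  half = 2 beats
  quarter = 1 beat
  half = 2 beats
Sum = 4 + 2 + 1 + 2
= 9 beats


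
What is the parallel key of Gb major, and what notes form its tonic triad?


Let's work it out.
Parallel keys share the same tonic but differ in mode
Gb major → parallel is Gb minor
Tonic triad of Gb minor = Gb Bbb Db
= Gb minor; triad = Gb Bbb Db


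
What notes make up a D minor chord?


Solution.
Minor triad = root + minor 3rd (3 semitones) + perfect 5th (7 semitones)
A triad on D stacks thirds, so the chord tones use letter names D-F-A
Root: D
Minor 3rd above D: F
Perfect 5th above D: A
Chord = D F A


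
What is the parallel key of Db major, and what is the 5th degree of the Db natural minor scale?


Reasoning:
Parallel keys share the same tonic but differ in mode
Db major → parallel is Db minor
Db natural minor scale: Db Eb Fb Gb Ab Bbb Cb
= Db minor; 5th degree = Ab


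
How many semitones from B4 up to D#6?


Step by step:
Absolute semitone position = octave×12 + chromatic position
B4: 4×12 + 11 = 59
D#6: 6×12 + 3 = 75
Difference = 75 - 59 = 16
= 16 semitones


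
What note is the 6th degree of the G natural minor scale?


Let's work it out.
Natural minor scale pattern: W-H-W-W-H-W-W (2-1-2-2-1-2-2 semitones)
Starting from G:
  G + 2 semitones → A
  A + 1 semitone → Bb
  Bb + 2 semitones → C
  C + 2 semitones → D
  D + 1 semitone → Eb
  Eb + 2 semitones → F
  F + 2 semitones → G
Scale: G A Bb C D Eb F
Degree 6 = Eb


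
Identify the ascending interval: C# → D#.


Solution.
Letter names: C → D spans 2 letter names → a 2nd
Semitones: C# → D# = 2 half-steps
A 2nd of 2 semitones is a major 2nd
= major 2nd


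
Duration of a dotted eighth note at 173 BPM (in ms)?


Let's work it out.
One quarter-note beat = 60000 / BPM = 60000 / 173 ms
Dotted eighth note = 3/4 × quarter note
Duration = 3/4 × 60000 / 173 = 45000 / 173
= 260.1 ms


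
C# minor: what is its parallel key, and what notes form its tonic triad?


Working:
Parallel keys share the same tonic but differ in mode
C# minor → parallel is C# major
Tonic triad of C# major = C# E# G#
= C# major; triad = C# E# G#


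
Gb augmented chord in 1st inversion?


Let's work it out.
Root position: Gb Bb D
1st inversion: move root up an octave
Bass note: Bb
Notes (bottom to top) = Bb D Gb


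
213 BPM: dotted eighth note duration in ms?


Reasoning:
One quarter-note beat = 60000 / BPM = 60000 / 213 ms
Dotted eighth note = 3/4 × quarter note
Duration = 3/4 × 60000 / 213 = 45000 / 213
= 211.3 ms


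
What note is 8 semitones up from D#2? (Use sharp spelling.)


Working:
D#2: chromatic position 3 in octave 2 → absolute = 2×12 + 3 = 27
Transpose up 8: 27 + 8 = 35
35 = 2×12 + 11 → B in octave 2
Result = B2


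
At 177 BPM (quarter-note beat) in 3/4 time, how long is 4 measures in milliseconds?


Let's work it out.
Quarter-note beat duration = 60000 / 177 ms
Beats per measure (3/4) = 3
One measure = 3 × 60000 / 177 = 180000 / 177 ms
4 measures = 4 × 180000 / 177 = 720000 / 177
= 4067.8 ms


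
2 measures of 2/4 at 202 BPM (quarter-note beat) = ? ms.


Solution.
Quarter-note beat duration = 60000 / 202 ms
Beats per measure (2/4) = 2
One measure = 2 × 60000 / 202 = 120000 / 202 ms
2 measures = 2 × 120000 / 202 = 240000 / 202
= 1188.1 ms


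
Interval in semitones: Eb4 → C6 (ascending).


Step by step:
Absolute semitone position = octave×12 + chromatic position
Eb4: 4×12 + 3 = 51
C6: 6×12 + 0 = 72
Difference = 72 - 51 = 21
= 21 semitones


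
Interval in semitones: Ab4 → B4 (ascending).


Absolute semitone position = octave×12 + chromatic position
Ab4: 4×12 + 8 = 56
B4: 4×12 + 11 = 59
Difference = 59 - 56 = 3
= 3 semitones


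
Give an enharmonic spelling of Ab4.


Step by step:
Enharmonic notes sound the same pitch but are spelled with different letter names
Ab and G# name the same pitch class
= G#4


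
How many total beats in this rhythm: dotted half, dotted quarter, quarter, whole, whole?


Working:
Beat values:
  dotted half = 3 beats
  dotted quarter = 1.5 beats
  quarter = 1 beat
  whole = 4 beats
  whole = 4 beats
Sum = 3 + 1.5 + 1 + 4 + 4
= 13.5 beats


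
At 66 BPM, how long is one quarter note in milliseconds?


One quarter-note beat = 60000 / BPM = 60000 / 66 ms
Duration = 60000 / 66
= 909.1 ms


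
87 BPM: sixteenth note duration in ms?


Step by step:
One quarter-note beat = 60000 / BPM = 60000 / 87 ms
Sixteenth note = 1/4 × quarter note
Duration = 1/4 × 60000 / 87 = 15000 / 87
= 172.4 ms


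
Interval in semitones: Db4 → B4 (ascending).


Reasoning:
Absolute semitone position = octave×12 + chromatic position
Db4: 4×12 + 1 = 49
B4: 4×12 + 11 = 59
Difference = 59 - 49 = 10
= 10 semitones


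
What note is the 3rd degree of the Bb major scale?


Step by step:
Major scale pattern: W-W-H-W-W-W-H (2-2-1-2-2-2-1 semitones)
Starting from Bb:
  Bb + 2 semitones → C
  C + 2 semitones → D
  D + 1 semitone → Eb
  Eb + 2 semitones → F
  F + 2 semitones → G
  G + 2 semitones → A
  A + 1 semitone → Bb
Scale: Bb C D Eb F G A
Degree 3 = D


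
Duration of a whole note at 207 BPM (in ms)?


Solution.
One quarter-note beat = 60000 / BPM = 60000 / 207 ms
Whole note = 4 × quarter note
Duration = 4 × 60000 / 207 = 240000 / 207
= 1159.4 ms


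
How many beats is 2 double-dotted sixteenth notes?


Reasoning:
Base sixteenth note = 1/4 beats
Dot 1 adds half the previous value: +1/8
Dot 2 adds half the previous value: +1/16
One double-dotted sixteenth = 1/4 + 1/8 + 1/16 = 7/16
2 of them = 2 × 7/16 = 7/8
= 7/8 beats


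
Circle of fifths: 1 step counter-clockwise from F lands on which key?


Each counter-clockwise step moves down a perfect 5th (= up a perfect 4th)
From F: F → Bb
= Bb


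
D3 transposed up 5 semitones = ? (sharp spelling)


Working:
D3: chromatic position 2 in octave 3 → absolute = 3×12 + 2 = 38
Transpose up 5: 38 + 5 = 43
43 = 3×12 + 7 → G in octave 3
Result = G3


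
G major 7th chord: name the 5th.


Solution.
Major 7th chord = root + major 3rd + perfect 5th + major 7th
Seventh chords stack in thirds, so the letter names are G-B-D-F
Root: G
Major 3rd above G: B
Perfect 5th above G: D
Major 7th above G: F#
The 5th = D


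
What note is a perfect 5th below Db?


Reasoning:
A 5th spans 5 letter names, so from D we land on G
A perfect 5th = 7 semitones below Db
Spell G at that pitch: Gb
= Gb


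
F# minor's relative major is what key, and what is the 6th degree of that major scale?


The relative major shares the key signature and is a minor 3rd above the minor tonic
A minor 3rd above F# is A
→ relative major of F# minor is A major
A major scale: A B C# D E F# G#
= A major; 6th degree = F#


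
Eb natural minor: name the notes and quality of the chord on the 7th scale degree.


Eb natural minor scale: Eb F Gb Ab Bb Cb Db
Diatonic triad on degree 7 stacks scale notes 7, 2, 4: Db F Ab
Db→F = 4 semitones; Db→Ab = 7 semitones → major triad
= Db F Ab (major)


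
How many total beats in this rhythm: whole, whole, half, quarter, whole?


Reasoning:
Beat values:
  whole = 4 beats
  whole = 4 beats
  half = 2 beats
  quarter = 1 beat
  whole = 4 beats
Sum = 4 + 4 + 2 + 1 + 4
= 15 beats


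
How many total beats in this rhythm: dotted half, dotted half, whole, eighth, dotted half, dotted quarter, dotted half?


Working:
Beat values:
  dotted half = 3 beats
  dotted half = 3 beats
  whole = 4 beats
  eighth = 0.5 beats
  dotted half = 3 beats
  dotted quarter = 1.5 beats
  dotted half = 3 beats
Sum = 3 + 3 + 4 + 0.5 + 3 + 1.5 + 3
= 18 beats


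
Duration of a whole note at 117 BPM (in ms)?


Solution.
One quarter-note beat = 60000 / BPM = 60000 / 117 ms
Whole note = 4 × quarter note
Duration = 4 × 60000 / 117 = 240000 / 117
= 2051.3 ms


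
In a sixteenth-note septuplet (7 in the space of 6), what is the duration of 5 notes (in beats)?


Step by step:
Septuplet: 7 notes occupy the space of 6 sixteenth notes
Space = 6 × 1/4 = 3/2 beats
Each septuplet note = 3/2 / 7 = 3/14 beats
5 notes = 5 × 3/14 = 15/14
= 15/14 beats


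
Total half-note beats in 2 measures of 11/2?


Solution.
Time signature 11/2: the bottom number 2 means the half note gets one count
The top number 11 means 11 half-note beats per measure
Total = 11 × 2 measures
= 22 half-note beats


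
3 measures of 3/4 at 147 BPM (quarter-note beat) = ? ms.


Quarter-note beat duration = 60000 / 147 ms
Beats per measure (3/4) = 3
One measure = 3 × 60000 / 147 = 180000 / 147 ms
3 measures = 3 × 180000 / 147 = 540000 / 147
= 3673.5 ms


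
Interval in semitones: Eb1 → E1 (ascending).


Working:
Absolute semitone position = octave×12 + chromatic position
Eb1: 1×12 + 3 = 15
E1: 1×12 + 4 = 16
Difference = 16 - 15 = 1
= 1 semitone


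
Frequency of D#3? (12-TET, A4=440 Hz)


f = 440 × 2^(n/12) where n = semitones from A4
D#3: -18 semitones from A4
f = 440 × 2^(-18/12)
f = 155.56 Hz


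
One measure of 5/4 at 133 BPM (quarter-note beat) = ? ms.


Working:
Quarter-note beat duration = 60000 / 133 ms
Beats per measure (5/4) = 5
One measure = 5 × 60000 / 133 = 300000 / 133 ms
= 2255.6 ms


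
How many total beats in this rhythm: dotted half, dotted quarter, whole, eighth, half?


Working:
Beat values:
  dotted half = 3 beats
  dotted quarter = 1.5 beats
  whole = 4 beats
  eighth = 0.5 beats
  half = 2 beats
Sum = 3 + 1.5 + 4 + 0.5 + 2
= 11 beats


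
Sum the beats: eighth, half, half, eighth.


Step by step:
Beat values:
  eighth = 0.5 beats
  half = 2 beats
  half = 2 beats
  eighth = 0.5 beats
Sum = 0.5 + 2 + 2 + 0.5
= 5 beats


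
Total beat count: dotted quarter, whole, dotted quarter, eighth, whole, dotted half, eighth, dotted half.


Beat values:
  dotted quarter = 1.5 beats
  whole = 4 beats
  dotted quarter = 1.5 beats
  eighth = 0.5 beats
  whole = 4 beats
  dotted half = 3 beats
  eighth = 0.5 beats
  dotted half = 3 beats
Sum = 1.5 + 4 + 1.5 + 0.5 + 4 + 3 + 0.5 + 3
= 18 beats


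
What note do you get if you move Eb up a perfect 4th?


Reasoning:
perfect 4th: 4 letter names, 5 semitones
Letter: E + 3 → A
Pitch: Eb + 5 semitones, spelled as an A → Ab
= Ab


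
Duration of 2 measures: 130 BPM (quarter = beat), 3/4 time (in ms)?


Let's work it out.
Quarter-note beat duration = 60000 / 130 ms
Beats per measure (3/4) = 3
One measure = 3 × 60000 / 130 = 180000 / 130 ms
2 measures = 2 × 180000 / 130 = 360000 / 130
= 2769.2 ms


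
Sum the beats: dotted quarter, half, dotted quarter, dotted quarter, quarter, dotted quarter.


Beat values:
  dotted quarter = 1.5 beats
  half = 2 beats
  dotted quarter = 1.5 beats
  dotted quarter = 1.5 beats
  quarter = 1 beat
  dotted quarter = 1.5 beats
Sum = 1.5 + 2 + 1.5 + 1.5 + 1 + 1.5
= 9 beats


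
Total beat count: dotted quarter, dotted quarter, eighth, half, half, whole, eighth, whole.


Beat values:
  dotted quarter = 1.5 beats
  dotted quarter = 1.5 beats
  eighth = 0.5 beats
  half = 2 beats
  half = 2 beats
  whole = 4 beats
  eighth = 0.5 beats
  whole = 4 beats
Sum = 1.5 + 1.5 + 0.5 + 2 + 2 + 4 + 0.5 + 4
= 16 beats


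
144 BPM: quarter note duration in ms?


Step by step:
One quarter-note beat = 60000 / BPM = 60000 / 144 ms
Duration = 60000 / 144
= 416.7 ms


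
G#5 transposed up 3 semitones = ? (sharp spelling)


Let's work it out.
G#5: chromatic position 8 in octave 5 → absolute = 5×12 + 8 = 68
Transpose up 3: 68 + 3 = 71
71 = 5×12 + 11 → B in octave 5
Result = B5


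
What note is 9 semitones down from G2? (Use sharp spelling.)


Step by step:
G2: chromatic position 7 in octave 2 → absolute = 2×12 + 7 = 31
Transpose down 9: 31 - 9 = 22
22 = 1×12 + 10 → A# in octave 1
Result = A#1


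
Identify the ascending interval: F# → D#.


Letter names: F → D spans 6 letter names → a 6th
Semitones: F# → D# = 9 half-steps
A 6th of 9 semitones is a major 6th
= major 6th
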